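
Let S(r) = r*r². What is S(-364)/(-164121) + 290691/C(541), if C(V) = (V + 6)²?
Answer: 14478122919307/49106480289 ≈ 294.83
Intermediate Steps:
C(V) = (6 + V)²
S(r) = r³
S(-364)/(-164121) + 290691/C(541) = (-364)³/(-164121) + 290691/((6 + 541)²) = -48228544*(-1/164121) + 290691/(547²) = 48228544/164121 + 290691/299209 = 14478122919307/49106480289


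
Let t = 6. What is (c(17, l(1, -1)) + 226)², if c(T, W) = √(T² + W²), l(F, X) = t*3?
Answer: (226 + √613)² ≈ 62880.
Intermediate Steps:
l(F, X) = 18 (l(F, X) = 6*3 = 18)
(c(17, l(1, -1)) + 226)² = (√(17² + 18²) + 226)² = (√(289 + 324) + 226)² = (√613 + 226)² = (226 + √613)²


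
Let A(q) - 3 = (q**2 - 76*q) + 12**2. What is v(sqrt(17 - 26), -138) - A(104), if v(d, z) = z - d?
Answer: -3197 - 3*I ≈ -3197.0 - 3.0*I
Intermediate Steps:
A(q) = 147 + q**2 - 76*q (A(q) = 3 + ((q**2 - 76*q) + 12**2) = 3 + ((q**2 - 76*q) + 144) = 3 + (144 + q**2 - 76*q) = 147 + q**2 - 76*q)
v(sqrt(17 - 26), -138) - A(104) = (-138 - sqrt(17 - 26)) - (147 + 104**2 - 76*104) = (-138 - sqrt(-9)) - (147 + 10816 - 7904) = (-138 - 3*I) - 1*3059 = (-138 - 3*I) - 3059 = -3197 - 3*I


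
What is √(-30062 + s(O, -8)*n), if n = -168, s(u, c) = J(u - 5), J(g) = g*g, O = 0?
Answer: I*√34262 ≈ 185.1*I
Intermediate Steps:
J(g) = g²
s(u, c) = (-5 + u)² (s(u, c) = (u - 5)² = (-5 + u)²)
√(-30062 + s(O, -8)*n) = √(-30062 + (-5 + 0)²*(-168)) = √(-30062 + (-5)²*(-168)) = √(-30062 + 25*(-168)) = √(-30062 - 4200) = √(-34262) = I*√34262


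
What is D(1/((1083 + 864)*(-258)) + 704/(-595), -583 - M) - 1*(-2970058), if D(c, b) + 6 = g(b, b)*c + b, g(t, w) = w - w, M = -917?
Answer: 2970386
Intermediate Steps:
g(t, w) = 0
D(c, b) = -6 + b (D(c, b) = -6 + (0*c + b) = -6 + (0 + b) = -6 + b)
D(1/((1083 + 864)*(-258)) + 704/(-595), -583 - M) - 1*(-2970058) = (-6 + (-583 - 1*(-917))) - 1*(-2970058) = (-6 + (-583 + 917)) + 2970058 = (-6 + 334) + 2970058 = 328 + 2970058 = 2970386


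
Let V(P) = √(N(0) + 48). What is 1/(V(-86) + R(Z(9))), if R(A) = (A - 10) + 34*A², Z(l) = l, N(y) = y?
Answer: 2753/7578961 - 4*√3/7578961 ≈ 0.00036233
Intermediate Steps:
R(A) = -10 + A + 34*A² (R(A) = (-10 + A) + 34*A² = -10 + A + 34*A²)
V(P) = 4*√3 (V(P) = √(0 + 48) = √48 = 4*√3)
1/(V(-86) + R(Z(9))) = 1/(4*√3 + (-10 + 9 + 34*9²)) = 1/(4*√3 + (-10 + 9 + 34*81)) = 1/(4*√3 + (-10 + 9 + 2754)) = 1/(4*√3 + 2753) = 1/(2753 + 4*√3)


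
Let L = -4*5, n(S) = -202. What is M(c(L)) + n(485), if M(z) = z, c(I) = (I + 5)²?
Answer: 23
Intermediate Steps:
L = -20
c(I) = (5 + I)²
M(c(L)) + n(485) = (5 - 20)² - 202 = (-15)² - 202 = 225 - 202 = 23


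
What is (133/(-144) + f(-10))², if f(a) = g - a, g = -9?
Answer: 121/20736 ≈ 0.0058353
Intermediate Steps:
f(a) = -9 - a
(133/(-144) + f(-10))² = (133/(-144) + (-9 - 1*(-10)))² = (133*(-1/144) + (-9 + 10))² = (-133/144 + 1)² = (11/144)² = 121/20736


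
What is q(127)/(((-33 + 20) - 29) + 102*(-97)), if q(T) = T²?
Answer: -16129/9936 ≈ -1.6233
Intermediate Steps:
q(127)/(((-33 + 20) - 29) + 102*(-97)) = 127²/(((-33 + 20) - 29) + 102*(-97)) = 16129/((-13 - 29) - 9894) = 16129/(-42 - 9894) = 16129/(-9936) = 16129*(-1/9936) = -16129/9936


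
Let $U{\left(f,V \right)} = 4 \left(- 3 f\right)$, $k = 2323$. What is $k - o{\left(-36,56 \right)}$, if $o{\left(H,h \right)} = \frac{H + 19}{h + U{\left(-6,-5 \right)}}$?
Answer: $\frac{297361}{128} \approx 2323.1$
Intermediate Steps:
$U{\left(f,V \right)} = - 12 f$
$o{\left(H,h \right)} = \frac{19 + H}{72 + h}$ ($o{\left(H,h \right)} = \frac{H + 19}{h - -72} = \frac{19 + H}{h + 72} = \frac{19 + H}{72 + h}$)
$k - o{\left(-36,56 \right)} = 2323 - \frac{19 - 36}{72 + 56} = 2323 - \frac{1}{128} \left(-17\right) = 2323 - - \frac{17}{128} = 2323 + \frac{17}{128} = \frac{297361}{128}$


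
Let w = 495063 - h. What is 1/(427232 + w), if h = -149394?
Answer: 1/1071689 ≈ 9.3311e-7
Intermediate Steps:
w = 644457 (w = 495063 - 1*(-149394) = 495063 + 149394 = 644457)
1/(427232 + w) = 1/(427232 + 644457) = 1/1071689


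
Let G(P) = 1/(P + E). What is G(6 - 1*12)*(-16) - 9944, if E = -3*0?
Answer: -29824/3 ≈ -9941.3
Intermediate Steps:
E = 0
G(P) = 1/P (G(P) = 1/(P + 0) = 1/P)
G(6 - 1*12)*(-16) - 9944 = -16/(6 - 1*12) - 9944 = -16/(6 - 12) - 9944 = -16/(-6) - 9944 = -1/6*(-16) - 9944 = 8/3 - 9944 = -29824/3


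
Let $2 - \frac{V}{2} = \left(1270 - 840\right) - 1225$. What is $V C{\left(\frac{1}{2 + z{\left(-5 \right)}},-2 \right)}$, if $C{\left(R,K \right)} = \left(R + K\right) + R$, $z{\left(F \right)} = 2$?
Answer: $-2391$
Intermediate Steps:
$C{\left(R,K \right)} = K + 2 R$ ($C{\left(R,K \right)} = \left(K + R\right) + R = K + 2 R$)
$V = 1594$ ($V = 4 - 2 \left(\left(1270 - 840\right) - 1225\right) = 4 - 2 \left(430 - 1225\right) = 4 - -1590 = 4 + 1590 = 1594$)
$V C{\left(\frac{1}{2 + z{\left(-5 \right)}},-2 \right)} = 1594 \left(-2 + \frac{2}{2 + 2}\right) = 1594 \left(-2 + \frac{2}{4}\right) = 1594 \left(-2 + 2 \cdot \frac{1}{4}\right) = 1594 \left(-2 + \frac{1}{2}\right) = 1594 \left(- \frac{3}{2}\right) = -2391$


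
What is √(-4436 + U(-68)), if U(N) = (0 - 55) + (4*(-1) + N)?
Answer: 39*I*√3 ≈ 67.55*I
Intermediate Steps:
U(N) = -59 + N (U(N) = -55 + (-4 + N) = -59 + N)
√(-4436 + U(-68)) = √(-4436 + (-59 - 68)) = √(-4436 - 127) = √(-4563) = 39*I*√3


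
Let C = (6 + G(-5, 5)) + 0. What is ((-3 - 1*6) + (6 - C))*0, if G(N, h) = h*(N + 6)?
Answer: 0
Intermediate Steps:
G(N, h) = h*(6 + N)
C = 11 (C = (6 + 5*(6 - 5)) + 0 = (6 + 5*1) + 0 = (6 + 5) + 0 = 11 + 0 = 11)
((-3 - 1*6) + (6 - C))*0 = ((-3 - 1*6) + (6 - 1*11))*0 = ((-3 - 6) + (6 - 11))*0 = (-9 - 5)*0 = -14*0 = 0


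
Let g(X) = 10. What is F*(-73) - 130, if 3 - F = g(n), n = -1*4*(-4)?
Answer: 381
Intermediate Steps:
n = 16 (n = -4*(-4) = 16)
F = -7 (F = 3 - 1*10 = 3 - 10 = -7)
F*(-73) - 130 = -7*(-73) - 130 = 511 - 130 = 381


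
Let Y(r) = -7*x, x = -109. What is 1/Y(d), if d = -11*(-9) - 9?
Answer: 1/763 ≈ 0.0013106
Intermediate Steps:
d = 90 (d = 99 - 9 = 90)
Y(r) = 763 (Y(r) = -7*(-109) = 763)
1/Y(d) = 1/763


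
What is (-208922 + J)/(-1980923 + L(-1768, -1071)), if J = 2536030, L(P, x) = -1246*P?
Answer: 332444/31715 ≈ 10.482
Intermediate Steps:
(-208922 + J)/(-1980923 + L(-1768, -1071)) = (-208922 + 2536030)/(-1980923 - 1246*(-1768)) = 2327108/(-1980923 + 2202928) = 2327108/222005 = 2327108*(1/222005) = 332444/31715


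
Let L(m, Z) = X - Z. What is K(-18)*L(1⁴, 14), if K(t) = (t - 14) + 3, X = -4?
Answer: 522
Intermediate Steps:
K(t) = -11 + t (K(t) = (-14 + t) + 3 = -11 + t)
L(m, Z) = -4 - Z
K(-18)*L(1⁴, 14) = (-11 - 18)*(-4 - 1*14) = -29*(-4 - 14) = -29*(-18) = 522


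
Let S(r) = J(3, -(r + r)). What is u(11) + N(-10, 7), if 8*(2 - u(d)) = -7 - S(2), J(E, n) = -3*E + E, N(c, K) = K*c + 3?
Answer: -519/8 ≈ -64.875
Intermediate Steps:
N(c, K) = 3 + K*c
J(E, n) = -2*E
S(r) = -6 (S(r) = -2*3 = -6)
u(d) = 17/8 (u(d) = 2 - (-7 - 1*(-6))/8 = 2 - (-7 + 6)/8 = 2 - ⅛*(-1) = 2 + ⅛ = 17/8)
u(11) + N(-10, 7) = 17/8 + (3 + 7*(-10)) = 17/8 + (3 - 70) = 17/8 - 67 = -519/8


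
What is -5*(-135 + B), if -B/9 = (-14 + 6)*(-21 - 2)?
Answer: 8955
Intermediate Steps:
B = -1656 (B = -9*(-14 + 6)*(-21 - 2) = -(-72)*(-23) = -9*184 = -1656)
-5*(-135 + B) = -5*(-135 - 1656) = -5*(-1791) = 8955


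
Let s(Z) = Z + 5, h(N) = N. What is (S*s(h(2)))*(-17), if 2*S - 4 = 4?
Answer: -476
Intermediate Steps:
s(Z) = 5 + Z
S = 4 (S = 2 + (1/2)*4 = 2 + 2 = 4)
(S*s(h(2)))*(-17) = (4*(5 + 2))*(-17) = (4*7)*(-17) = 28*(-17) = -476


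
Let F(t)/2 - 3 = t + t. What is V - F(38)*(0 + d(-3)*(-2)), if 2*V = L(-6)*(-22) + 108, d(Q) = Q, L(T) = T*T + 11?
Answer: -1411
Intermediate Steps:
L(T) = 11 + T² (L(T) = T² + 11 = 11 + T²)
V = -463 (V = ((11 + (-6)²)*(-22) + 108)/2 = ((11 + 36)*(-22) + 108)/2 = (47*(-22) + 108)/2 = (-1034 + 108)/2 = (½)*(-926) = -463)
F(t) = 6 + 4*t (F(t) = 6 + 2*(t + t) = 6 + 2*(2*t) = 6 + 4*t)
V - F(38)*(0 + d(-3)*(-2)) = -463 - (6 + 4*38)*(0 - 3*(-2)) = -463 - (6 + 152)*(0 + 6) = -463 - 158*6 = -463 - 1*948 = -463 - 948 = -1411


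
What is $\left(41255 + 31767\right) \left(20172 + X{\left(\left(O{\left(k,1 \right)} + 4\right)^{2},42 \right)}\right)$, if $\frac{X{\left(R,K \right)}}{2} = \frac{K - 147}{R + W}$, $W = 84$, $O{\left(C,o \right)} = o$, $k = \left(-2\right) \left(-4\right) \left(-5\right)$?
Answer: $\frac{160541641836}{109} \approx 1.4729 \cdot 10^{9}$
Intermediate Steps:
$k = -40$ ($k = 8 \left(-5\right) = -40$)
$X{\left(R,K \right)} = \frac{2 \left(-147 + K\right)}{84 + R}$ ($X{\left(R,K \right)} = 2 \frac{K - 147}{R + 84} = 2 \frac{-147 + K}{84 + R} = \frac{2 \left(-147 + K\right)}{84 + R}$)
$\left(41255 + 31767\right) \left(20172 + X{\left(\left(O{\left(k,1 \right)} + 4\right)^{2},42 \right)}\right) = \left(41255 + 31767\right) \left(20172 + \frac{2 \left(-147 + 42\right)}{84 + \left(1 + 4\right)^{2}}\right) = 73022 \left(20172 + 2 \frac{1}{84 + 5^{2}} \left(-105\right)\right) = 73022 \left(20172 + 2 \frac{1}{84 + 25} \left(-105\right)\right) = 73022 \left(20172 + 2 \cdot \frac{1}{109} \left(-105\right)\right) = 73022 \left(20172 - \frac{210}{109}\right) = 73022 \cdot \frac{2198538}{109} = \frac{160541641836}{109}$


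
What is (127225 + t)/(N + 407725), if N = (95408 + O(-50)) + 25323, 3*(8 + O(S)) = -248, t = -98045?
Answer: 21885/396274 ≈ 0.055227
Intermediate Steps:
O(S) = -272/3 (O(S) = -8 + (⅓)*(-248) = -8 - 248/3 = -272/3)
N = 361921/3 (N = (95408 - 272/3) + 25323 = 285952/3 + 25323 = 361921/3 ≈ 1.2064e+5)
(127225 + t)/(N + 407725) = (127225 - 98045)/(361921/3 + 407725) = 29180/(1585096/3) = 29180*(3/1585096) = 21885/396274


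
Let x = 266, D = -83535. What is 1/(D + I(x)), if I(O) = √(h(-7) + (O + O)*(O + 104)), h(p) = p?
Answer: -27845/2325966464 - 7*√4017/6977899392 ≈ -1.2035e-5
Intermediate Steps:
I(O) = √(-7 + 2*O*(104 + O)) (I(O) = √(-7 + (O + O)*(O + 104)) = √(-7 + (2*O)*(104 + O)) = √(-7 + 2*O*(104 + O)))
1/(D + I(x)) = 1/(-83535 + √(-7 + 2*266² + 208*266)) = 1/(-83535 + √(-7 + 2*70756 + 55328)) = 1/(-83535 + √(-7 + 141512 + 55328)) = 1/(-83535 + √196833) = 1/(-83535 + 7*√4017)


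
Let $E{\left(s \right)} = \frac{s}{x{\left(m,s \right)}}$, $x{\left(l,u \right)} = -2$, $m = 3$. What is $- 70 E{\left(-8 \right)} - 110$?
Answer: $-390$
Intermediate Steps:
$E{\left(s \right)} = - \frac{s}{2}$ ($E{\left(s \right)} = \frac{s}{-2} = s \left(- \frac{1}{2}\right) = - \frac{s}{2}$)
$- 70 E{\left(-8 \right)} - 110 = - 70 \left(\left(- \frac{1}{2}\right) \left(-8\right)\right) - 110 = \left(-70\right) 4 - 110 = -280 - 110 = -390$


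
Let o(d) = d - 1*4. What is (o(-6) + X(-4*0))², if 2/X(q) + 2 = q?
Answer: 121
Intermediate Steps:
X(q) = 2/(-2 + q)
o(d) = -4 + d (o(d) = d - 4 = -4 + d)
(o(-6) + X(-4*0))² = ((-4 - 6) + 2/(-2 - 4*0))² = (-10 + 2/(-2 + 0))² = (-10 + 2/(-2))² = (-10 + 2*(-½))² = (-10 - 1)² = (-11)² = 121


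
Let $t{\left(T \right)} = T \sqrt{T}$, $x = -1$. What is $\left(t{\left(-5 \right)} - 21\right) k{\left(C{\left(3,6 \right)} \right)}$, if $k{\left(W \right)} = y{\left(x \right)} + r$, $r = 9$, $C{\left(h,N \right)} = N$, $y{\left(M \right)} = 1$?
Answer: $-210 - 50 i \sqrt{5} \approx -210.0 - 111.8 i$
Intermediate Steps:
$t{\left(T \right)} = T^{\frac{3}{2}}$
$k{\left(W \right)} = 10$ ($k{\left(W \right)} = 1 + 9 = 10$)
$\left(t{\left(-5 \right)} - 21\right) k{\left(C{\left(3,6 \right)} \right)} = \left(\left(-5\right)^{\frac{3}{2}} - 21\right) 10 = \left(- 5 i \sqrt{5} - 21\right) 10 = \left(-21 - 5 i \sqrt{5}\right) 10 = -210 - 50 i \sqrt{5}$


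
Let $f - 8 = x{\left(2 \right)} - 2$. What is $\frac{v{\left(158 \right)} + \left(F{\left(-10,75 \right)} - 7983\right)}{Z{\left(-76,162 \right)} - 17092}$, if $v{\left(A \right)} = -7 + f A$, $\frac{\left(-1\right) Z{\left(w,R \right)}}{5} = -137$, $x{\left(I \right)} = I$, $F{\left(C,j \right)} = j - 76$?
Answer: $\frac{6727}{16407} \approx 0.41001$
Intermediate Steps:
$F{\left(C,j \right)} = -76 + j$ ($F{\left(C,j \right)} = j - 76 = -76 + j$)
$Z{\left(w,R \right)} = 685$ ($Z{\left(w,R \right)} = \left(-5\right) \left(-137\right) = 685$)
$f = 8$ ($f = 8 + \left(2 - 2\right) = 8 + 0 = 8$)
$v{\left(A \right)} = -7 + 8 A$
$\frac{v{\left(158 \right)} + \left(F{\left(-10,75 \right)} - 7983\right)}{Z{\left(-76,162 \right)} - 17092} = \frac{\left(-7 + 8 \cdot 158\right) + \left(\left(-76 + 75\right) - 7983\right)}{685 - 17092} = \frac{\left(-7 + 1264\right) - 7984}{-16407} = \left(1257 - 7984\right) \left(- \frac{1}{16407}\right) = \left(-6727\right) \left(- \frac{1}{16407}\right) = \frac{6727}{16407}$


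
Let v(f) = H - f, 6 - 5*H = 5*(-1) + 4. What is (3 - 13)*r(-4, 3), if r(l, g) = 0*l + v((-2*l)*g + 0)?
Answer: 226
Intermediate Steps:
H = 7/5 (H = 6/5 - (5*(-1) + 4)/5 = 6/5 - (-5 + 4)/5 = 6/5 - 1/5*(-1) = 6/5 + 1/5 = 7/5 ≈ 1.4000)
v(f) = 7/5 - f
r(l, g) = 7/5 + 2*g*l (r(l, g) = 0*l + (7/5 - ((-2*l)*g + 0)) = 0 + (7/5 - (-2*g*l + 0)) = 0 + (7/5 - (-2)*g*l) = 0 + (7/5 + 2*g*l) = 7/5 + 2*g*l)
(3 - 13)*r(-4, 3) = (3 - 13)*(7/5 + 2*3*(-4)) = -10*(7/5 - 24) = -10*(-113/5) = 226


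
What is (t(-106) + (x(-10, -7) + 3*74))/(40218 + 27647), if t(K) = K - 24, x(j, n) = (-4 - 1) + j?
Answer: 11/9695 ≈ 0.0011346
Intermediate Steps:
x(j, n) = -5 + j
t(K) = -24 + K
(t(-106) + (x(-10, -7) + 3*74))/(40218 + 27647) = ((-24 - 106) + ((-5 - 10) + 3*74))/(40218 + 27647) = (-130 + (-15 + 222))/67865 = (-130 + 207)*(1/67865) = 77*(1/67865) = 11/9695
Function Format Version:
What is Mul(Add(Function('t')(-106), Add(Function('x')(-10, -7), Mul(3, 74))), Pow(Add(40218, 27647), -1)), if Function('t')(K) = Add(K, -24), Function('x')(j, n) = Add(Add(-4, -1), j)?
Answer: Rational(11, 9695) ≈ 0.0011346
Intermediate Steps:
Function('x')(j, n) = Add(-5, j)
Function('t')(K) = Add(-24, K)
Mul(Add(Function('t')(-106), Add(Function('x')(-10, -7), Mul(3, 74))), Pow(Add(40218, 27647), -1)) = Mul(Add(Add(-24, -106), Add(Add(-5, -10), Mul(3, 74))), Pow(Add(40218, 27647), -1)) = Mul(Add(-130, Add(-15, 222)), Pow(67865, -1)) = Mul(Add(-130, 207), Rational(1, 67865)) = Mul(77, Rational(1, 67865)) = Rational(11, 9695)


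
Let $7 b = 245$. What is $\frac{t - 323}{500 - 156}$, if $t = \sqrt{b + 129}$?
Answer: $- \frac{323}{344} + \frac{\sqrt{41}}{172} \approx -0.90173$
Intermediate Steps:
$b = 35$ ($b = \frac{1}{7} \cdot 245 = 35$)
$t = 2 \sqrt{41}$ ($t = \sqrt{35 + 129} = \sqrt{164} = 2 \sqrt{41} \approx 12.806$)
$\frac{t - 323}{500 - 156} = \frac{2 \sqrt{41} - 323}{500 - 156} = \frac{-323 + 2 \sqrt{41}}{344} = \left(-323 + 2 \sqrt{41}\right) \frac{1}{344} = - \frac{323}{344} + \frac{\sqrt{41}}{172}$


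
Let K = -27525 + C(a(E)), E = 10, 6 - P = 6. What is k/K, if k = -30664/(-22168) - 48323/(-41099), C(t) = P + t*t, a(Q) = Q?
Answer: -11657420/124932205913 ≈ -9.3310e-5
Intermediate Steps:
P = 0 (P = 6 - 1*6 = 6 - 6 = 0)
C(t) = t**2 (C(t) = 0 + t*t = 0 + t**2 = t**2)
k = 291435500/113885329 (k = -30664*(-1/22168) - 48323*(-1/41099) = 3833/2771 + 48323/41099 = 291435500/113885329 ≈ 2.5590)
K = -27425 (K = -27525 + 10**2 = -27525 + 100 = -27425)
k/K = (291435500/113885329)/(-27425) = (291435500/113885329)*(-1/27425) = -11657420/124932205913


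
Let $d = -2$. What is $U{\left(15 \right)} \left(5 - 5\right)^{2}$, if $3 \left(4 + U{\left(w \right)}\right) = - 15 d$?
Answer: $0$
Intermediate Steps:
$U{\left(w \right)} = 6$ ($U{\left(w \right)} = -4 + \frac{\left(-15\right) \left(-2\right)}{3} = -4 + \frac{1}{3} \cdot 30 = -4 + 10 = 6$)
$U{\left(15 \right)} \left(5 - 5\right)^{2} = 6 \left(5 - 5\right)^{2} = 6 \cdot 0^{2} = 6 \cdot 0 = 0$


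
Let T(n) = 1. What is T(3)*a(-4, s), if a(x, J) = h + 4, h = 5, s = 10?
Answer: 9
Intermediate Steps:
a(x, J) = 9 (a(x, J) = 5 + 4 = 9)
T(3)*a(-4, s) = 1*9 = 9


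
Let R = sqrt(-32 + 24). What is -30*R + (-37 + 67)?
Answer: 30 - 60*I*sqrt(2) ≈ 30.0 - 84.853*I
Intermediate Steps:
R = 2*I*sqrt(2) (R = sqrt(-8) = 2*I*sqrt(2) ≈ 2.8284*I)
-30*R + (-37 + 67) = -60*I*sqrt(2) + (-37 + 67) = -60*I*sqrt(2) + 30 = 30 - 60*I*sqrt(2)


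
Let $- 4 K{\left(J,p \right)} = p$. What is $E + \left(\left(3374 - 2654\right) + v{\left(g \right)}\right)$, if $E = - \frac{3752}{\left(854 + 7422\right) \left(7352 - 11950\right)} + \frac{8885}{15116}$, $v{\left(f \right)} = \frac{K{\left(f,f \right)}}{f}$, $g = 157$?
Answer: $\frac{25896591534205}{35950617098} \approx 720.34$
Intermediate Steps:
$K{\left(J,p \right)} = - \frac{p}{4}$
$v{\left(f \right)} = - \frac{1}{4}$ ($v{\left(f \right)} = \frac{\left(- \frac{1}{4}\right) f}{f} = - \frac{1}{4}$)
$E = \frac{42269755839}{71901234196}$ ($E = - \frac{3752}{8276 \left(-4598\right)} + 8885 \cdot \frac{1}{15116} = - \frac{3752}{-38053048} + \frac{8885}{15116} = \left(-3752\right) \left(- \frac{1}{38053048}\right) + \frac{8885}{15116} = \frac{469}{4756631} + \frac{8885}{15116} = \frac{42269755839}{71901234196} \approx 0.58789$)
$E + \left(\left(3374 - 2654\right) + v{\left(g \right)}\right) = \frac{42269755839}{71901234196} + \left(\left(3374 - 2654\right) - \frac{1}{4}\right) = \frac{42269755839}{71901234196} + \left(720 - \frac{1}{4}\right) = \frac{42269755839}{71901234196} + \frac{2879}{4} = \frac{25896591534205}{35950617098}$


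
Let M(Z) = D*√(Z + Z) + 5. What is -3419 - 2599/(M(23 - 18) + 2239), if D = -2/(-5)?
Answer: -21527905337/6294418 + 2599*√10/12588836 ≈ -3420.2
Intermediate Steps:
D = ⅖ (D = -2*(-⅕) = ⅖ ≈ 0.40000)
M(Z) = 5 + 2*√2*√Z/5 (M(Z) = 2*√(Z + Z)/5 + 5 = 2*√(2*Z)/5 + 5 = 2*(√2*√Z)/5 + 5 = 2*√2*√Z/5 + 5 = 5 + 2*√2*√Z/5)
-3419 - 2599/(M(23 - 18) + 2239) = -3419 - 2599/((5 + 2*√2*√(23 - 18)/5) + 2239) = -3419 - 2599/((5 + 2*√2*√5/5) + 2239) = -3419 - 2599/((5 + 2*√10/5) + 2239) = -3419 - 2599/(2244 + 2*√10/5)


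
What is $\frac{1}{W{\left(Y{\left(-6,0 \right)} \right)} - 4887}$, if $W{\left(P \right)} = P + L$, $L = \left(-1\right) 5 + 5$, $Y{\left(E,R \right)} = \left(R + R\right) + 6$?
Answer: $- \frac{1}{4881} \approx -0.00020488$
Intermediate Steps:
$Y{\left(E,R \right)} = 6 + 2 R$ ($Y{\left(E,R \right)} = 2 R + 6 = 6 + 2 R$)
$L = 0$ ($L = -5 + 5 = 0$)
$W{\left(P \right)} = P$ ($W{\left(P \right)} = P + 0 = P$)
$\frac{1}{W{\left(Y{\left(-6,0 \right)} \right)} - 4887} = \frac{1}{\left(6 + 2 \cdot 0\right) - 4887} = \frac{1}{\left(6 + 0\right) - 4887} = \frac{1}{6 - 4887} = \frac{1}{-4881} = - \frac{1}{4881}$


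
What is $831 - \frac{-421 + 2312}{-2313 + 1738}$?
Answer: $\frac{479716}{575} \approx 834.29$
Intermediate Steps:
$831 - \frac{-421 + 2312}{-2313 + 1738} = 831 - \frac{1891}{-575} = 831 - 1891 \left(- \frac{1}{575}\right) = 831 - - \frac{1891}{575} = 831 + \frac{1891}{575} = \frac{479716}{575}$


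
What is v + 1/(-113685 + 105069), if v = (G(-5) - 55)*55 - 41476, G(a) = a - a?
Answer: -383420617/8616 ≈ -44501.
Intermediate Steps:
G(a) = 0
v = -44501 (v = (0 - 55)*55 - 41476 = -55*55 - 41476 = -3025 - 41476 = -44501)
v + 1/(-113685 + 105069) = -44501 + 1/(-113685 + 105069) = -44501 + 1/(-8616) = -44501 - 1/8616 = -383420617/8616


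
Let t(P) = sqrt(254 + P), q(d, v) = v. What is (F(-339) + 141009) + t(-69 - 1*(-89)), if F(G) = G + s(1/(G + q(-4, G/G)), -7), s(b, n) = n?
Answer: 140663 + sqrt(274) ≈ 1.4068e+5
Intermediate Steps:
F(G) = -7 + G (F(G) = G - 7 = -7 + G)
(F(-339) + 141009) + t(-69 - 1*(-89)) = ((-7 - 339) + 141009) + sqrt(254 + (-69 - 1*(-89))) = (-346 + 141009) + sqrt(254 + (-69 + 89)) = 140663 + sqrt(254 + 20) = 140663 + sqrt(274)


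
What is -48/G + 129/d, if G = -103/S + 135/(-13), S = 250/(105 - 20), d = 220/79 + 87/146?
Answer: 45128561118/1150800409 ≈ 39.215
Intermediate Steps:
d = 38993/11534 (d = 220*(1/79) + 87*(1/146) = 220/79 + 87/146 = 38993/11534 ≈ 3.3807)
S = 50/17 (S = 250/85 = 250*(1/85) = 50/17 ≈ 2.9412)
G = -29513/650 (G = -103/50/17 + 135/(-13) = -103*17/50 + 135*(-1/13) = -1751/50 - 135/13 = -29513/650 ≈ -45.405)
-48/G + 129/d = -48/(-29513/650) + 129/(38993/11534) = -48*(-650/29513) + 129*(11534/38993) = 31200/29513 + 1487886/38993 = 45128561118/1150800409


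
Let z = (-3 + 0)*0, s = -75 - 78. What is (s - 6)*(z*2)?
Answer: 0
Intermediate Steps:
s = -153
z = 0 (z = -3*0 = 0)
(s - 6)*(z*2) = (-153 - 6)*(0*2) = -159*0 = 0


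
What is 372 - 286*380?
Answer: -108308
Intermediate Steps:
372 - 286*380 = 372 - 108680 = -108308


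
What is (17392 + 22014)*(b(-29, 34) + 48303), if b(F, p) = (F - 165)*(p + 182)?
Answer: 252158994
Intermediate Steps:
b(F, p) = (-165 + F)*(182 + p)
(17392 + 22014)*(b(-29, 34) + 48303) = (17392 + 22014)*((-30030 - 165*34 + 182*(-29) - 29*34) + 48303) = 39406*((-30030 - 5610 - 5278 - 986) + 48303) = 39406*(-41904 + 48303) = 39406*6399 = 252158994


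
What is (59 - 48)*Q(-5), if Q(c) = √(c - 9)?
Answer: 11*I*√14 ≈ 41.158*I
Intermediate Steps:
Q(c) = √(-9 + c)
(59 - 48)*Q(-5) = (59 - 48)*√(-9 - 5) = 11*√(-14) = 11*(I*√14) = 11*I*√14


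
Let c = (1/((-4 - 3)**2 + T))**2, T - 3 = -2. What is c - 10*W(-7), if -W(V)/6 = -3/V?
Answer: 450007/17500 ≈ 25.715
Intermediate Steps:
W(V) = 18/V (W(V) = -(-18)/V = 18/V)
T = 1 (T = 3 - 2 = 1)
c = 1/2500 (c = (1/((-4 - 3)**2 + 1))**2 = (1/((-7)**2 + 1))**2 = (1/(49 + 1))**2 = (1/50)**2 = 1/2500 ≈ 0.00040000)
c - 10*W(-7) = 1/2500 - 180/(-7) = 1/2500 - 180*(-1)/7 = 1/2500 - 10*(-18/7) = 1/2500 + 180/7 = 450007/17500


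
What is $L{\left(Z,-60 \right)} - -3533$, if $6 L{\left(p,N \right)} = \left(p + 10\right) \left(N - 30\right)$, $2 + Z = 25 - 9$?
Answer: $3173$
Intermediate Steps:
$Z = 14$ ($Z = -2 + \left(25 - 9\right) = -2 + 16 = 14$)
$L{\left(p,N \right)} = \frac{\left(-30 + N\right) \left(10 + p\right)}{6}$ ($L{\left(p,N \right)} = \frac{\left(p + 10\right) \left(N - 30\right)}{6} = \frac{\left(10 + p\right) \left(-30 + N\right)}{6} = \frac{\left(-30 + N\right) \left(10 + p\right)}{6}$)
$L{\left(Z,-60 \right)} - -3533 = \left(-50 - 70 + \frac{5}{3} \left(-60\right) + \frac{1}{6} \left(-60\right) 14\right) - -3533 = \left(-50 - 70 - 100 - 140\right) + 3533 = -360 + 3533 = 3173$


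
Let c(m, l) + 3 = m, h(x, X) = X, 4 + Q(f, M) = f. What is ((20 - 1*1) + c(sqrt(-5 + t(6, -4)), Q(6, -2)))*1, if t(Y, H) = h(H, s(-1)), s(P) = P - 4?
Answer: 16 + I*sqrt(10) ≈ 16.0 + 3.1623*I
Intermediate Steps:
s(P) = -4 + P
Q(f, M) = -4 + f
t(Y, H) = -5 (t(Y, H) = -4 - 1 = -5)
c(m, l) = -3 + m
((20 - 1*1) + c(sqrt(-5 + t(6, -4)), Q(6, -2)))*1 = ((20 - 1*1) + (-3 + sqrt(-5 - 5)))*1 = ((20 - 1) + (-3 + sqrt(-10)))*1 = (19 + (-3 + I*sqrt(10)))*1 = (16 + I*sqrt(10))*1 = 16 + I*sqrt(10)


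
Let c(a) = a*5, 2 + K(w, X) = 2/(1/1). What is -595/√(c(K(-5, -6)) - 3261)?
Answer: 595*I*√3261/3261 ≈ 10.419*I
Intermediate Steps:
K(w, X) = 0 (K(w, X) = -2 + 2/(1/1) = -2 + 2/1 = -2 + 2*1 = -2 + 2 = 0)
c(a) = 5*a
-595/√(c(K(-5, -6)) - 3261) = -595/√(5*0 - 3261) = -595/√(0 - 3261) = -595*(-I*√3261/3261) = -(-595)*I*√3261/3261 = 595*I*√3261/3261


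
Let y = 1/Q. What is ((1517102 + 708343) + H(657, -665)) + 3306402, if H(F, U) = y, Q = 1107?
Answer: 6123754630/1107 ≈ 5.5318e+6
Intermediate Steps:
y = 1/1107 ≈ 0.00090334
H(F, U) = 1/1107
((1517102 + 708343) + H(657, -665)) + 3306402 = ((1517102 + 708343) + 1/1107) + 3306402 = (2225445 + 1/1107) + 3306402 = 2463567616/1107 + 3306402 = 6123754630/1107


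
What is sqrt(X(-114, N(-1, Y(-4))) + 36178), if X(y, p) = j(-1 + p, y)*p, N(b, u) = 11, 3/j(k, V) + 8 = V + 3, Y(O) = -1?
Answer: sqrt(512312731)/119 ≈ 190.20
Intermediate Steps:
j(k, V) = 3/(-5 + V) (j(k, V) = 3/(-8 + (V + 3)) = 3/(-8 + (3 + V)) = 3/(-5 + V))
X(y, p) = 3*p/(-5 + y) (X(y, p) = (3/(-5 + y))*p = 3*p/(-5 + y))
sqrt(X(-114, N(-1, Y(-4))) + 36178) = sqrt(3*11/(-5 - 114) + 36178) = sqrt(3*11/(-119) + 36178) = sqrt(3*11*(-1/119) + 36178) = sqrt(-33/119 + 36178) = sqrt(4305149/119) = sqrt(512312731)/119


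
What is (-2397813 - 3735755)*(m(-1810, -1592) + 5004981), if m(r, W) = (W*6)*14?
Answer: -29878161520704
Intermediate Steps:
m(r, W) = 84*W (m(r, W) = (6*W)*14 = 84*W)
(-2397813 - 3735755)*(m(-1810, -1592) + 5004981) = (-2397813 - 3735755)*(84*(-1592) + 5004981) = -6133568*(-133728 + 5004981) = -6133568*4871253 = -29878161520704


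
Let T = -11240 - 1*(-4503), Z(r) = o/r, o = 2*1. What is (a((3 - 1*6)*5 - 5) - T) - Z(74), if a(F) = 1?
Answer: 249305/37 ≈ 6738.0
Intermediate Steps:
o = 2
Z(r) = 2/r
T = -6737 (T = -11240 + 4503 = -6737)
(a((3 - 1*6)*5 - 5) - T) - Z(74) = (1 - 1*(-6737)) - 2/74 = (1 + 6737) - 2/74 = 6738 - 1*1/37 = 6738 - 1/37 = 249305/37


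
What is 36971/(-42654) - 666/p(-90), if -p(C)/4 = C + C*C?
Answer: -32115091/37962060 ≈ -0.84598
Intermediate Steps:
p(C) = -4*C - 4*C**2 (p(C) = -4*(C + C*C) = -4*(C + C**2) = -4*C - 4*C**2)
36971/(-42654) - 666/p(-90) = 36971/(-42654) - 666*1/(360*(1 - 90)) = 36971*(-1/42654) - 666/((-4*(-90)*(-89))) = -36971/42654 - 666/(-32040) = -36971/42654 - 666*(-1/32040) = -36971/42654 + 37/1780 = -32115091/37962060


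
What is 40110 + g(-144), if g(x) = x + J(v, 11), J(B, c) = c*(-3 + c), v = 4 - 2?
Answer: 40054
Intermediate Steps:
v = 2
g(x) = 88 + x (g(x) = x + 11*(-3 + 11) = x + 11*8 = x + 88 = 88 + x)
40110 + g(-144) = 40110 + (88 - 144) = 40110 - 56 = 40054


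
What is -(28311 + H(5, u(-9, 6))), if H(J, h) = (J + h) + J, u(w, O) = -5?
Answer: -28316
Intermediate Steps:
H(J, h) = h + 2*J
-(28311 + H(5, u(-9, 6))) = -(28311 + (-5 + 2*5)) = -(28311 + (-5 + 10)) = -(28311 + 5) = -1*28316 = -28316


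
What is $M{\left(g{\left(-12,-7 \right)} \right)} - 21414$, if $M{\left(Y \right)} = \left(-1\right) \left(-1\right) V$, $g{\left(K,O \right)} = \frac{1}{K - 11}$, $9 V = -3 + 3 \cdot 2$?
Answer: $- \frac{64241}{3} \approx -21414.0$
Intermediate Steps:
$V = \frac{1}{3}$ ($V = \frac{-3 + 3 \cdot 2}{9} = \frac{-3 + 6}{9} = \frac{1}{9} \cdot 3 = \frac{1}{3} \approx 0.33333$)
$g{\left(K,O \right)} = \frac{1}{-11 + K}$
$M{\left(Y \right)} = \frac{1}{3}$ ($M{\left(Y \right)} = \left(-1\right) \left(-1\right) \frac{1}{3} = 1 \cdot \frac{1}{3} = \frac{1}{3}$)
$M{\left(g{\left(-12,-7 \right)} \right)} - 21414 = \frac{1}{3} - 21414 = - \frac{64241}{3}$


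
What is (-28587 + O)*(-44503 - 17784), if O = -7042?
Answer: 2219223523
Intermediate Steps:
(-28587 + O)*(-44503 - 17784) = (-28587 - 7042)*(-44503 - 17784) = -35629*(-62287) = 2219223523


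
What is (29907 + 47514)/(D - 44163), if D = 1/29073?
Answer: -2250860733/1283950898 ≈ -1.7531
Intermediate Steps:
D = 1/29073 ≈ 3.4396e-5
(29907 + 47514)/(D - 44163) = (29907 + 47514)/(1/29073 - 44163) = 77421/(-1283950898/29073) = 77421*(-29073/1283950898) = -2250860733/1283950898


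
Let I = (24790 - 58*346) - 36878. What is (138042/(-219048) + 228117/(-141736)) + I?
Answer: -41600685775529/1293624472 ≈ -32158.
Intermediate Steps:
I = -32156 (I = (24790 - 20068) - 36878 = 4722 - 36878 = -32156)
(138042/(-219048) + 228117/(-141736)) + I = (138042/(-219048) + 228117/(-141736)) - 32156 = (138042*(-1/219048) + 228117*(-1/141736)) - 32156 = (-23007/36508 - 228117/141736) - 32156 = -2897253897/1293624472 - 32156 = -41600685775529/1293624472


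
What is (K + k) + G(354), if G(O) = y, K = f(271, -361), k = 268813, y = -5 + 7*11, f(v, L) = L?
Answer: 268524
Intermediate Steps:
y = 72 (y = -5 + 77 = 72)
K = -361
G(O) = 72
(K + k) + G(354) = (-361 + 268813) + 72 = 268452 + 72 = 268524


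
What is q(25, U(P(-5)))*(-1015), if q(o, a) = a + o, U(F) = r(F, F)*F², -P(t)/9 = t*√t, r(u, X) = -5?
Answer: -51409750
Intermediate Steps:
P(t) = -9*t^(3/2) (P(t) = -9*t*√t = -9*t^(3/2))
U(F) = -5*F²
q(25, U(P(-5)))*(-1015) = (-5*(-(-45)*I*√5)² + 25)*(-1015) = (-5*(45*I*√5)² + 25)*(-1015) = (-5*(-10125) + 25)*(-1015) = (50625 + 25)*(-1015) = 50650*(-1015) = -51409750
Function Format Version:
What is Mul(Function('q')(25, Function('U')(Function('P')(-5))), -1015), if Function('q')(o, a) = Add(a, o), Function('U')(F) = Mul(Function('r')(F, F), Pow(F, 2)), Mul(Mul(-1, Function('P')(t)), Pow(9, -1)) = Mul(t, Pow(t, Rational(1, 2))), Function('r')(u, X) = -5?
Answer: -51409750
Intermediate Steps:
Function('P')(t) = Mul(-9, Pow(t, Rational(3, 2))) (Function('P')(t) = Mul(-9, Mul(t, Pow(t, Rational(1, 2)))) = Mul(-9, Pow(t, Rational(3, 2))))
Function('U')(F) = Mul(-5, Pow(F, 2))
Mul(Function('q')(25, Function('U')(Function('P')(-5))), -1015) = Mul(Add(Mul(-5, Pow(Mul(-9, Pow(-5, Rational(3, 2))), 2)), 25), -1015) = Mul(Add(Mul(-5, Pow(Mul(-9, Mul(-5, I, Pow(5, Rational(1, 2)))), 2)), 25), -1015) = Mul(Add(Mul(-5, Pow(Mul(45, I, Pow(5, Rational(1, 2))), 2)), 25), -1015) = Mul(Add(Mul(-5, -10125), 25), -1015) = Mul(Add(50625, 25), -1015) = Mul(50650, -1015) = -51409750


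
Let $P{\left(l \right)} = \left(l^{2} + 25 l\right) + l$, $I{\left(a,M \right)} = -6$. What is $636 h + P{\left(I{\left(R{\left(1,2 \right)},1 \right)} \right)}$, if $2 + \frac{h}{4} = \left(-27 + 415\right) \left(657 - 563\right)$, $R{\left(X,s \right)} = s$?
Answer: $92779560$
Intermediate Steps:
$h = 145880$ ($h = -8 + 4 \left(-27 + 415\right) \left(657 - 563\right) = -8 + 4 \cdot 388 \cdot 94 = -8 + 4 \cdot 36472 = -8 + 145888 = 145880$)
$P{\left(l \right)} = l^{2} + 26 l$
$636 h + P{\left(I{\left(R{\left(1,2 \right)},1 \right)} \right)} = 636 \cdot 145880 - 6 \left(26 - 6\right) = 92779680 - 120 = 92779560$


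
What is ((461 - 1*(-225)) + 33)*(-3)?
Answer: -2157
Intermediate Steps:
((461 - 1*(-225)) + 33)*(-3) = ((461 + 225) + 33)*(-3) = (686 + 33)*(-3) = 719*(-3) = -2157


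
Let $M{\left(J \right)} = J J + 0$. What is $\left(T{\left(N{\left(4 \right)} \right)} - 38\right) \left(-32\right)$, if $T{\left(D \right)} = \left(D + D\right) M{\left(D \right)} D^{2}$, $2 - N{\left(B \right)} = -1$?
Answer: $-14336$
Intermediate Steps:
$N{\left(B \right)} = 3$ ($N{\left(B \right)} = 2 - -1 = 2 + 1 = 3$)
$M{\left(J \right)} = J^{2}$ ($M{\left(J \right)} = J^{2} + 0 = J^{2}$)
$T{\left(D \right)} = 2 D^{5}$ ($T{\left(D \right)} = \left(D + D\right) D^{2} D^{2} = 2 D D^{2} D^{2} = 2 D^{3} D^{2} = 2 D^{5}$)
$\left(T{\left(N{\left(4 \right)} \right)} - 38\right) \left(-32\right) = \left(2 \cdot 3^{5} - 38\right) \left(-32\right) = \left(2 \cdot 243 - 38\right) \left(-32\right) = \left(486 - 38\right) \left(-32\right) = 448 \left(-32\right) = -14336$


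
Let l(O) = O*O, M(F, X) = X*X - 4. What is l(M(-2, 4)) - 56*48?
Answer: -2544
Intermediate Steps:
M(F, X) = -4 + X**2 (M(F, X) = X**2 - 4 = -4 + X**2)
l(O) = O**2
l(M(-2, 4)) - 56*48 = (-4 + 4**2)**2 - 56*48 = (-4 + 16)**2 - 2688 = 12**2 - 2688 = 144 - 2688 = -2544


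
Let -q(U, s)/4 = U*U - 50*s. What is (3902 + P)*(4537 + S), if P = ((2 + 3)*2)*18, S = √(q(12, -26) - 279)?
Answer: 18520034 + 4082*I*√6055 ≈ 1.852e+7 + 3.1764e+5*I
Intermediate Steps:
q(U, s) = -4*U² + 200*s (q(U, s) = -4*(U*U - 50*s) = -4*(U² - 50*s) = -4*U² + 200*s)
S = I*√6055 (S = √((-4*12² + 200*(-26)) - 279) = √((-4*144 - 5200) - 279) = √((-576 - 5200) - 279) = √(-5776 - 279) = √(-6055) = I*√6055 ≈ 77.814*I)
P = 180 (P = (5*2)*18 = 10*18 = 180)
(3902 + P)*(4537 + S) = (3902 + 180)*(4537 + I*√6055) = 4082*(4537 + I*√6055) = 18520034 + 4082*I*√6055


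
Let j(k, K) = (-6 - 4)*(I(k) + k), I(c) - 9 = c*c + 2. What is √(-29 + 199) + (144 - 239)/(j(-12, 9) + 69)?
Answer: 95/1361 + √170 ≈ 13.108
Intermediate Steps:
I(c) = 11 + c² (I(c) = 9 + (c*c + 2) = 9 + (c² + 2) = 9 + (2 + c²) = 11 + c²)
j(k, K) = -110 - 10*k - 10*k² (j(k, K) = (-6 - 4)*((11 + k²) + k) = -10*(11 + k + k²) = -110 - 10*k - 10*k²)
√(-29 + 199) + (144 - 239)/(j(-12, 9) + 69) = √(-29 + 199) + (144 - 239)/((-110 - 10*(-12) - 10*(-12)²) + 69) = √170 - 95/((-110 + 120 - 10*144) + 69) = √170 - 95/((-110 + 120 - 1440) + 69) = √170 - 95/(-1430 + 69) = √170 - 95/(-1361) = √170 - 95*(-1/1361) = √170 + 95/1361 = 95/1361 + √170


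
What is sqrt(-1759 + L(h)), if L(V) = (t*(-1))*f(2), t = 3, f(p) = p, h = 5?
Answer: I*sqrt(1765) ≈ 42.012*I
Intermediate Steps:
L(V) = -6 (L(V) = (3*(-1))*2 = -3*2 = -6)
sqrt(-1759 + L(h)) = sqrt(-1759 - 6) = sqrt(-1765) = I*sqrt(1765)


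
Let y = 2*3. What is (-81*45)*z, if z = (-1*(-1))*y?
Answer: -21870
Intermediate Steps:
y = 6
z = 6 (z = -1*(-1)*6 = 1*6 = 6)
(-81*45)*z = -81*45*6 = -3645*6 = -21870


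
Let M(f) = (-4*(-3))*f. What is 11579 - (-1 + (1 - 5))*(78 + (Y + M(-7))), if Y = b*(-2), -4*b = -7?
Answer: 23063/2 ≈ 11532.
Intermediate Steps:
b = 7/4 (b = -1/4*(-7) = 7/4 ≈ 1.7500)
M(f) = 12*f
Y = -7/2 (Y = (7/4)*(-2) = -7/2 ≈ -3.5000)
11579 - (-1 + (1 - 5))*(78 + (Y + M(-7))) = 11579 - (-1 + (1 - 5))*(78 + (-7/2 + 12*(-7))) = 11579 - (-1 - 4)*(78 + (-7/2 - 84)) = 11579 - (-5)*(78 - 175/2) = 11579 - (-5)*(-19)/2 = 11579 - 1*95/2 = 11579 - 95/2 = 23063/2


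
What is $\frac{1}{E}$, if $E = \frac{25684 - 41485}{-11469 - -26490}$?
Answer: $- \frac{5007}{5267} \approx -0.95064$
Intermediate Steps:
$E = - \frac{5267}{5007}$ ($E = - \frac{15801}{-11469 + 26490} = - \frac{15801}{15021} = \left(-15801\right) \frac{1}{15021} = - \frac{5267}{5007} \approx -1.0519$)
$\frac{1}{E} = \frac{1}{- \frac{5267}{5007}} = - \frac{5007}{5267}$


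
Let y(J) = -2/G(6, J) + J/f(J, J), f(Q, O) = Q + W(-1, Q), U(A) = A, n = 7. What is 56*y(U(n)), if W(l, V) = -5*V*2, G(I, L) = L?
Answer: -200/9 ≈ -22.222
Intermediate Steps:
W(l, V) = -10*V
f(Q, O) = -9*Q (f(Q, O) = Q - 10*Q = -9*Q)
y(J) = -⅑ - 2/J (y(J) = -2/J + J/((-9*J)) = -2/J + J*(-1/(9*J)) = -2/J - ⅑ = -⅑ - 2/J)
56*y(U(n)) = 56*((⅑)*(-18 - 1*7)/7) = 56*((⅑)*(⅐)*(-18 - 7)) = 56*((⅑)*(⅐)*(-25)) = 56*(-25/63) = -200/9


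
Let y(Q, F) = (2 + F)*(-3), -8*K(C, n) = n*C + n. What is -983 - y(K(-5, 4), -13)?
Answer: -1016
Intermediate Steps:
K(C, n) = -n/8 - C*n/8 (K(C, n) = -(n*C + n)/8 = -(C*n + n)/8 = -(n + C*n)/8 = -n/8 - C*n/8)
y(Q, F) = -6 - 3*F
-983 - y(K(-5, 4), -13) = -983 - (-6 - 3*(-13)) = -983 - (-6 + 39) = -983 - 1*33 = -983 - 33 = -1016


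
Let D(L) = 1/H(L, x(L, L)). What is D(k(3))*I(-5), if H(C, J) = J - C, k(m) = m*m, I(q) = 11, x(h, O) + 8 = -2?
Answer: -11/19 ≈ -0.57895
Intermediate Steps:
x(h, O) = -10 (x(h, O) = -8 - 2 = -10)
k(m) = m²
D(L) = 1/(-10 - L)
D(k(3))*I(-5) = -1/(10 + 3²)*11 = -1/(10 + 9)*11 = -1/19*11 = -11/19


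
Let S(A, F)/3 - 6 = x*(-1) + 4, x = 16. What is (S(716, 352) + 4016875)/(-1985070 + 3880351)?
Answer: 4016857/1895281 ≈ 2.1194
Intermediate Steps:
S(A, F) = -18 (S(A, F) = 18 + 3*(16*(-1) + 4) = 18 + 3*(-16 + 4) = 18 + 3*(-12) = 18 - 36 = -18)
(S(716, 352) + 4016875)/(-1985070 + 3880351) = (-18 + 4016875)/(-1985070 + 3880351) = 4016857/1895281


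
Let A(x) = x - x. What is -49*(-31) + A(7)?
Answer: 1519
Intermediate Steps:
A(x) = 0
-49*(-31) + A(7) = -49*(-31) + 0 = 1519 + 0 = 1519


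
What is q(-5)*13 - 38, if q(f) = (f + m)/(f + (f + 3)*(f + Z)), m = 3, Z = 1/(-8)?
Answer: -902/21 ≈ -42.952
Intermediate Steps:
Z = -1/8 ≈ -0.12500
q(f) = (3 + f)/(f + (3 + f)*(-1/8 + f)) (q(f) = (f + 3)/(f + (f + 3)*(f - 1/8)) = (3 + f)/(f + (3 + f)*(-1/8 + f)))
q(-5)*13 - 38 = (8*(3 - 5)/(-3 + 8*(-5)**2 + 31*(-5)))*13 - 38 = (8*(-2)/(-3 + 8*25 - 155))*13 - 38 = (8*(-2)/(-3 + 200 - 155))*13 - 38 = (8*(-2)/42)*13 - 38 = (8*(1/42)*(-2))*13 - 38 = -8/21*13 - 38 = -104/21 - 38 = -902/21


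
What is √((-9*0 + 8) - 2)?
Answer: √6 ≈ 2.4495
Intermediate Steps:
√((-9*0 + 8) - 2) = √((0 + 8) - 2) = √(8 - 2) = √6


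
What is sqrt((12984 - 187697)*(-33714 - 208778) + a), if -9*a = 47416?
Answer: 2*sqrt(95324623937)/3 ≈ 2.0583e+5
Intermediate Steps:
a = -47416/9 (a = -1/9*47416 = -47416/9 ≈ -5268.4)
sqrt((12984 - 187697)*(-33714 - 208778) + a) = sqrt((12984 - 187697)*(-33714 - 208778) - 47416/9) = sqrt(-174713*(-242492) - 47416/9) = sqrt(42366504796 - 47416/9) = sqrt(381298495748/9) = 2*sqrt(95324623937)/3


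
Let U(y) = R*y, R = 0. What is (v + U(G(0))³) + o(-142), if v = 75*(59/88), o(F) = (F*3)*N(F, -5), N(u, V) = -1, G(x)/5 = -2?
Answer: 41913/88 ≈ 476.28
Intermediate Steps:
G(x) = -10 (G(x) = 5*(-2) = -10)
U(y) = 0 (U(y) = 0*y = 0)
o(F) = -3*F (o(F) = (F*3)*(-1) = (3*F)*(-1) = -3*F)
v = 4425/88 (v = 75*(59*(1/88)) = 75*(59/88) = 4425/88 ≈ 50.284)
(v + U(G(0))³) + o(-142) = (4425/88 + 0³) - 3*(-142) = (4425/88 + 0) + 426 = 4425/88 + 426 = 41913/88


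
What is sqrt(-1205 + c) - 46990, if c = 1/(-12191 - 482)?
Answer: -46990 + 3*I*sqrt(21503216902)/12673 ≈ -46990.0 + 34.713*I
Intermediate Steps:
c = -1/12673 (c = 1/(-12673) = -1/12673 ≈ -7.8908e-5)
sqrt(-1205 + c) - 46990 = sqrt(-1205 - 1/12673) - 46990 = sqrt(-15270966/12673) - 46990 = 3*I*sqrt(21503216902)/12673 - 46990 = -46990 + 3*I*sqrt(21503216902)/12673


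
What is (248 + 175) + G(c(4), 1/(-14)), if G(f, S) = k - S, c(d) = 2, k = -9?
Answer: 5797/14 ≈ 414.07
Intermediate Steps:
G(f, S) = -9 - S
(248 + 175) + G(c(4), 1/(-14)) = (248 + 175) + (-9 - 1/(-14)) = 423 + (-9 - 1*(-1/14)) = 423 + (-9 + 1/14) = 423 - 125/14 = 5797/14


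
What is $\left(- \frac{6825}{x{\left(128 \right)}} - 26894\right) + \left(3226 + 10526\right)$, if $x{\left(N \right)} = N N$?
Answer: $- \frac{215325353}{16384} \approx -13142.0$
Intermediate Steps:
$x{\left(N \right)} = N^{2}$
$\left(- \frac{6825}{x{\left(128 \right)}} - 26894\right) + \left(3226 + 10526\right) = \left(- \frac{6825}{128^{2}} - 26894\right) + \left(3226 + 10526\right) = \left(- \frac{6825}{16384} - 26894\right) + 13752 = - \frac{440638121}{16384} + 13752 = - \frac{215325353}{16384}$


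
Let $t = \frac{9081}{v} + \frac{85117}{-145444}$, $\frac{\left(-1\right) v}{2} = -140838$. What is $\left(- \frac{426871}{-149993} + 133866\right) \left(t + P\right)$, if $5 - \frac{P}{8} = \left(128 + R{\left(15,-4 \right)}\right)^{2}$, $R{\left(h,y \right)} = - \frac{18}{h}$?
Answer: $- \frac{110184426837283340687652217}{6400964421886450} \approx -1.7214 \cdot 10^{10}$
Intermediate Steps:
$v = 281676$ ($v = \left(-2\right) \left(-140838\right) = 281676$)
$P = - \frac{3214648}{25}$ ($P = 40 - 8 \left(128 - \frac{18}{15}\right)^{2} = 40 - 8 \left(128 - \frac{6}{5}\right)^{2} = 40 - 8 \left(\frac{634}{5}\right)^{2} = 40 - \frac{3215648}{25} = - \frac{3214648}{25} \approx -1.2859 \cdot 10^{5}$)
$t = - \frac{943943297}{1707003506}$ ($t = \frac{9081}{281676} + \frac{85117}{-145444} = 9081 \cdot \frac{1}{281676} + 85117 \left(- \frac{1}{145444}\right) = \frac{3027}{93892} - \frac{85117}{145444} = - \frac{943943297}{1707003506} \approx -0.55298$)
$\left(- \frac{426871}{-149993} + 133866\right) \left(t + P\right) = \left(- \frac{426871}{-149993} + 133866\right) \left(- \frac{943943297}{1707003506} - \frac{3214648}{25}\right) = \left(\left(-426871\right) \left(- \frac{1}{149993}\right) + 133866\right) \left(- \frac{5487439005138313}{42675087650}\right) = \left(\frac{426871}{149993} + 133866\right) \left(- \frac{5487439005138313}{42675087650}\right) = \frac{20079389809}{149993} \left(- \frac{5487439005138313}{42675087650}\right) = - \frac{110184426837283340687652217}{6400964421886450}$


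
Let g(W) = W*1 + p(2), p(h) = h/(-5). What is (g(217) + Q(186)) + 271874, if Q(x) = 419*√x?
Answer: 1360453/5 + 419*√186 ≈ 2.7781e+5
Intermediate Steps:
p(h) = -h/5 (p(h) = h*(-⅕) = -h/5)
g(W) = -⅖ + W (g(W) = W*1 - ⅕*2 = W - ⅖ = -⅖ + W)
(g(217) + Q(186)) + 271874 = ((-⅖ + 217) + 419*√186) + 271874 = (1083/5 + 419*√186) + 271874 = 1360453/5 + 419*√186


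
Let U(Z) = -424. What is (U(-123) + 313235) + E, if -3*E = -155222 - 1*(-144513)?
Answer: 949142/3 ≈ 3.1638e+5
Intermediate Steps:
E = 10709/3 (E = -(-155222 - 1*(-144513))/3 = -(-155222 + 144513)/3 = -1/3*(-10709) = 10709/3 ≈ 3569.7)
(U(-123) + 313235) + E = (-424 + 313235) + 10709/3 = 312811 + 10709/3 = 949142/3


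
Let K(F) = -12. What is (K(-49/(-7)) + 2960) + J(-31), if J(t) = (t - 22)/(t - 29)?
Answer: 176933/60 ≈ 2948.9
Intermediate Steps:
J(t) = (-22 + t)/(-29 + t)
(K(-49/(-7)) + 2960) + J(-31) = (-12 + 2960) + (-22 - 31)/(-29 - 31) = 2948 - 53/(-60) = 2948 - 1/60*(-53) = 2948 + 53/60 = 176933/60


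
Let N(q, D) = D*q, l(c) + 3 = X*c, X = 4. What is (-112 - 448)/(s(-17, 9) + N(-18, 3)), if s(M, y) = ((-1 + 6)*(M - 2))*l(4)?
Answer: 560/1289 ≈ 0.43445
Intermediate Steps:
l(c) = -3 + 4*c
s(M, y) = -130 + 65*M (s(M, y) = ((-1 + 6)*(M - 2))*(-3 + 4*4) = (5*(-2 + M))*(-3 + 16) = (-10 + 5*M)*13 = -130 + 65*M)
(-112 - 448)/(s(-17, 9) + N(-18, 3)) = (-112 - 448)/((-130 + 65*(-17)) + 3*(-18)) = -560/((-130 - 1105) - 54) = -560/(-1235 - 54) = -560/(-1289) = -560*(-1/1289) = 560/1289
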